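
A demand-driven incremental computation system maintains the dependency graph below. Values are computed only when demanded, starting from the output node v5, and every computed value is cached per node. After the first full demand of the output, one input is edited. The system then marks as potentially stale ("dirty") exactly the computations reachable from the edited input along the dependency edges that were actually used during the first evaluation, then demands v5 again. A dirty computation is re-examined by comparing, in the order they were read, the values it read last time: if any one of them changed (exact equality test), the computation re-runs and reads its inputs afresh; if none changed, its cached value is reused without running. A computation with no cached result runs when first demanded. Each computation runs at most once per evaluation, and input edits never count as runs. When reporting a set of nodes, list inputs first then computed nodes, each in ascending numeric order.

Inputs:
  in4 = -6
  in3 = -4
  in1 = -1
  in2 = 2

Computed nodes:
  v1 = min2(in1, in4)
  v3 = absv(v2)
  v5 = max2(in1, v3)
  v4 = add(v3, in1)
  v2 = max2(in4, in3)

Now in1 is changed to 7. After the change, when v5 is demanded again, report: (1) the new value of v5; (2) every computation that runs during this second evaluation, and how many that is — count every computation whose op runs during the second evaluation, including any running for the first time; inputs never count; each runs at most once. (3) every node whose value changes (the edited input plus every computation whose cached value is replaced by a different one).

First evaluation (everything demanded from the output):
  v2 = max2(-6, -4) = -4
  v3 = absv(-4) = 4
  v5 = max2(-1, 4) = 4

Propagation after the edit:
  v5: runs — in1 -1->7; result 7.

New value of v5: 7.
Computations that run: v5 — 1 in total.
Values that change: in1, v5.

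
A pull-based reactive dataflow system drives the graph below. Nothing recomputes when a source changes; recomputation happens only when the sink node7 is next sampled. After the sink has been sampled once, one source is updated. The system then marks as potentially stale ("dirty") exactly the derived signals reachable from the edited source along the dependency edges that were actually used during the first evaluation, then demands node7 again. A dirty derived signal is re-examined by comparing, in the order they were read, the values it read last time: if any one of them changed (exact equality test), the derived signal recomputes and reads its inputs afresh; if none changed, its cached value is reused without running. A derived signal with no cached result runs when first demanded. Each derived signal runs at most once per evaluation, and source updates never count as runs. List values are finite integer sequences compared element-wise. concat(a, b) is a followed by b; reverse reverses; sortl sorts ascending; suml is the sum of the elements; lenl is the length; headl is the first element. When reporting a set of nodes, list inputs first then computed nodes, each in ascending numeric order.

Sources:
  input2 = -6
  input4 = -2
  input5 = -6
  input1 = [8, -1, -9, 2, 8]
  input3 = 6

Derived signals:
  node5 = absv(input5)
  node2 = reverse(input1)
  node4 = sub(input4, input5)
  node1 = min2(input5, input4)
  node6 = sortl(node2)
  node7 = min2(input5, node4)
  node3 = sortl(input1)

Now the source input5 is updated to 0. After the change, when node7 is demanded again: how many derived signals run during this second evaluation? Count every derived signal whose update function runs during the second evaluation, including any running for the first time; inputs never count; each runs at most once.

Derived signals that run: node4, node7 — 2 in total.

First evaluation (everything demanded from the output):
  node4 = sub(-2, -6) = 4
  node7 = min2(-6, 4) = -6

Propagation after the edit:
  node4: runs — input5 -6->0; result -2.
  node7: runs — input5 -6->0; node4 4->-2; result -2.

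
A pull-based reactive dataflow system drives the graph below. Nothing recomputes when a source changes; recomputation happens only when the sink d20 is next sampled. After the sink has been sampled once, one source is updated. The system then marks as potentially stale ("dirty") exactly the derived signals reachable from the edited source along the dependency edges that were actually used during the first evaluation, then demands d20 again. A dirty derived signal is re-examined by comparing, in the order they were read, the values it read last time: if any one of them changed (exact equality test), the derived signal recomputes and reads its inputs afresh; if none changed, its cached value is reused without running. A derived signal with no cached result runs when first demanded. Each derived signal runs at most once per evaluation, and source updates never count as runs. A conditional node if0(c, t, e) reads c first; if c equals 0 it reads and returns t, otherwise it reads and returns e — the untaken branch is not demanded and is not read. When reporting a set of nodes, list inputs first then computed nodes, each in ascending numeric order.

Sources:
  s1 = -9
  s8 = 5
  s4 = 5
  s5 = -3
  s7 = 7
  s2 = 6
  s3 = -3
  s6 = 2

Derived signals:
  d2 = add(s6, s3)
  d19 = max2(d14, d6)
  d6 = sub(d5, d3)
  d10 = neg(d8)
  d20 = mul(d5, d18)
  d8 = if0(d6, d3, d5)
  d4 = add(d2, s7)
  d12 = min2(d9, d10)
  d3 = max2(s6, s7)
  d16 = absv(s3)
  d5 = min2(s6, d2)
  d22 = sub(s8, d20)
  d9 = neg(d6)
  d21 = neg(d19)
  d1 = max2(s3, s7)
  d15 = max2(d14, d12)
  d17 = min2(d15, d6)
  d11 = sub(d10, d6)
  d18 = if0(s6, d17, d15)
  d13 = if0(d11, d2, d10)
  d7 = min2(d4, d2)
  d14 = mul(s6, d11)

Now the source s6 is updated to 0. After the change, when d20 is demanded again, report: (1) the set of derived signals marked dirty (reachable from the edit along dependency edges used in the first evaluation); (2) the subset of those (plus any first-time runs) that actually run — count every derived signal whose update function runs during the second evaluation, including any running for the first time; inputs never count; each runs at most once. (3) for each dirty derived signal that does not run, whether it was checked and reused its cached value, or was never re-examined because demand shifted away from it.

First evaluation (everything demanded from the output):
  d2 = add(2, -3) = -1
  d3 = max2(2, 7) = 7
  d5 = min2(2, -1) = -1
  d6 = sub(-1, 7) = -8
  d8 = if0(d6=-8 -> else branch d5) = -1
  d9 = neg(-8) = 8
  d10 = neg(-1) = 1
  d11 = sub(1, -8) = 9
  d12 = min2(8, 1) = 1
  d14 = mul(2, 9) = 18
  d15 = max2(18, 1) = 18
  d18 = if0(s6=2 -> else branch d15) = 18
  d20 = mul(-1, 18) = -18

Propagation after the edit:
  d2: runs — s6 2->0; result -3.
  d3: runs — s6 2->0; result 7 (same value as before).
  d5: runs — s6 2->0; d2 -1->-3; result -3.
  d6: runs — d5 -1->-3; result -10.
  d8: runs — d6 -8->-10; d5 -1->-3; result -3.
  d9: runs — d6 -8->-10; result 10.
  d10: runs — d8 -1->-3; result 3.
  d11: runs — d10 1->3; d6 -8->-10; result 13.
  d12: runs — d9 8->10; d10 1->3; result 3.
  d14: runs — s6 2->0; d11 9->13; result 0.
  d15: runs — d14 18->0; d12 1->3; result 3.
  d17: demanded for the first time — runs, produces -10.
  d18: runs — s6 2->0; d15 18->3; result -10.
  d20: runs — d5 -1->-3; d18 18->-10; result 30.

Key observation: a condition flipped, so demand reaches new nodes — d17 runs for the first time.

Marked dirty: d2, d3, d5, d6, d8, d9, d10, d11, d12, d14, d15, d18, d20.
Derived signals that run: d2, d3, d5, d6, d8, d9, d10, d11, d12, d14, d15, d17, d18, d20 — 14 in total.
Every dirty derived signal ran.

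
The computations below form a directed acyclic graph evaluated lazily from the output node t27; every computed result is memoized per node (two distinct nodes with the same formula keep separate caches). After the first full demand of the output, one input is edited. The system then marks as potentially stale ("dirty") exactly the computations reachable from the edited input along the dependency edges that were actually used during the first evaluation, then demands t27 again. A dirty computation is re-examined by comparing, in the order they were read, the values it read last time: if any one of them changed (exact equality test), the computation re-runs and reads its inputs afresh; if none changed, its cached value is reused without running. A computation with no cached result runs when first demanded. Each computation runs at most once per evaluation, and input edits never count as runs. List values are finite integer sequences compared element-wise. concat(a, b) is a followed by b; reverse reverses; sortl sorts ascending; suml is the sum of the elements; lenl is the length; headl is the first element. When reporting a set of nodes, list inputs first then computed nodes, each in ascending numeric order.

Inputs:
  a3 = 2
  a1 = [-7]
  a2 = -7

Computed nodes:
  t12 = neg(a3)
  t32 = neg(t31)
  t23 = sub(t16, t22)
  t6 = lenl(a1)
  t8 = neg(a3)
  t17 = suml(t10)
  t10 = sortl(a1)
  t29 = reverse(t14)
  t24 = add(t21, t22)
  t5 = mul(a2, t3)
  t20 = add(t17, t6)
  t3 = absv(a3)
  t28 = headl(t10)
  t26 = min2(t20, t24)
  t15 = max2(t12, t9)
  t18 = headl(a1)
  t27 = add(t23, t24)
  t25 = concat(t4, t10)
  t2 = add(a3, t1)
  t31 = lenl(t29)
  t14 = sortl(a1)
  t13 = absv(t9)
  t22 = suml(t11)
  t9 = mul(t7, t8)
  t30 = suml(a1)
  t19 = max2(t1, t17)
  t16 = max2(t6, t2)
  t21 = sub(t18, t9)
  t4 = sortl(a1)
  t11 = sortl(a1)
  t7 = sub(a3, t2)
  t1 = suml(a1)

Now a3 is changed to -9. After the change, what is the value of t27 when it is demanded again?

Demanding t27 again yields -69.
Note where the cutoff bites: t23 is checked, finds nothing changed, and keeps its cache.

First demand of the output computes:
  t1 = suml([-7]) = -7
  t2 = add(2, -7) = -5
  t6 = lenl([-7]) = 1
  t7 = sub(2, -5) = 7
  t8 = neg(2) = -2
  t9 = mul(7, -2) = -14
  t11 = sortl([-7]) = [-7]
  t16 = max2(1, -5) = 1
  t18 = headl([-7]) = -7
  t21 = sub(-7, -14) = 7
  t22 = suml([-7]) = -7
  t23 = sub(1, -7) = 8
  t24 = add(7, -7) = 0
  t27 = add(8, 0) = 8

After the edit, cleaning proceeds:
  t2: a read changed (a3 2->-9) — executes, giving -16.
  t7: a read changed (a3 2->-9; t2 -5->-16) — executes, giving 7 — identical to its old value.
  t8: a read changed (a3 2->-9) — executes, giving 9.
  t9: a read changed (t8 -2->9) — executes, giving 63.
  t16: a read changed (t2 -5->-16) — executes, giving 1 — identical to its old value.
  t21: a read changed (t9 -14->63) — executes, giving -70.
  t23: dirty, but its reads are unchanged (t16 unchanged, t22 unchanged); cached 8 stands.
  t24: a read changed (t21 7->-70) — executes, giving -77.
  t27: a read changed (t24 0->-77) — executes, giving -69.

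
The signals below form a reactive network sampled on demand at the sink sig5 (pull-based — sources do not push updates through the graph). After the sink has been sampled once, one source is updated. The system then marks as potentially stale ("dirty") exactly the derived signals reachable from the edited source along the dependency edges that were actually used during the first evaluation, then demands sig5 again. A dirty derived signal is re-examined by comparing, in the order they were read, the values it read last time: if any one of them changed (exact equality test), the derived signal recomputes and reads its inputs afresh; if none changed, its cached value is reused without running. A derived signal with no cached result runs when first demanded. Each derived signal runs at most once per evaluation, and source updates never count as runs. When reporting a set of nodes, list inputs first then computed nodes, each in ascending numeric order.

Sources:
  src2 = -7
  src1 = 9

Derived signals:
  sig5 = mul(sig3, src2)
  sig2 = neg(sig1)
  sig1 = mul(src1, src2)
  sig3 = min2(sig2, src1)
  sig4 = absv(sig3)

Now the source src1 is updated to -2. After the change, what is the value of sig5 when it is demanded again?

Initial pass — values computed on the first demand:
  sig1 = mul(9, -7) = -63
  sig2 = neg(-63) = 63
  sig3 = min2(63, 9) = 9
  sig5 = mul(9, -7) = -63

Second demand — change propagation:
  sig1: re-runs because src1 9->-2; new result 14.
  sig2: re-runs because sig1 -63->14; new result -14.
  sig3: re-runs because sig2 63->-14; src1 9->-2; new result -14.
  sig5: re-runs because sig3 9->-14; new result 98.

sig5 now evaluates to 98.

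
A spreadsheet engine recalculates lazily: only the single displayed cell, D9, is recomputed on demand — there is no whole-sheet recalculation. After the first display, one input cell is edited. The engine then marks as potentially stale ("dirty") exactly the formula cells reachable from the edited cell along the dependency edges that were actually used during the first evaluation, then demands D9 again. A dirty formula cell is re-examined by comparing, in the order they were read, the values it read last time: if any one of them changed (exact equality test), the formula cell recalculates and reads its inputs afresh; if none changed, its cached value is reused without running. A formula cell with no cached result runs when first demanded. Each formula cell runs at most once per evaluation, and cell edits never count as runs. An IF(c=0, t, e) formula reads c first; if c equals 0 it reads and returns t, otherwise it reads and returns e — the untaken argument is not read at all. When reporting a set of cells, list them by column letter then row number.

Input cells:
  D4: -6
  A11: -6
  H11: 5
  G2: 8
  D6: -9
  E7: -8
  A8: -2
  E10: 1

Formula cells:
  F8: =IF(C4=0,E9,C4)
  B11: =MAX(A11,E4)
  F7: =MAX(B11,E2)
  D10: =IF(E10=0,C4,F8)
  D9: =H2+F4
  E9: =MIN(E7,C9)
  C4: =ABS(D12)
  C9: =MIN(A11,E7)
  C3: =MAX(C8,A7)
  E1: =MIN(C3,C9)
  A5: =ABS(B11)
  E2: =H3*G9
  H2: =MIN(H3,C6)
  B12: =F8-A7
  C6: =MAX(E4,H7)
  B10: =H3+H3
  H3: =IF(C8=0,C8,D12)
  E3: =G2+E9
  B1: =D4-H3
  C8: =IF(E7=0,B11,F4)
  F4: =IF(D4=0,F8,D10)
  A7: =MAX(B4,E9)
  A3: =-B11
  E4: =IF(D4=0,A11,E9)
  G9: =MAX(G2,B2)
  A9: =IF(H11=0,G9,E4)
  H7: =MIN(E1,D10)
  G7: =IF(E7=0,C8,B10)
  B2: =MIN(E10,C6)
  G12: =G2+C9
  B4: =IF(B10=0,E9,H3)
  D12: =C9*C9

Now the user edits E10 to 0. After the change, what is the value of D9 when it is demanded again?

New value of D9: 56.
Key observation: the change is absorbed at D10 — it re-runs but produces the same value, and the output's value is unchanged.

First evaluation (everything demanded from the output):
  C9 = MIN(-6, -8) = -8
  D12 = -8 * -8 = 64
  C4 = ABS(64) = 64
  E9 = MIN(-8, -8) = -8
  E4 = IF(D4=0: D4=-6 -> else branch E9) = -8
  F8 = IF(C4=0: C4=64 -> else branch C4) = 64
  D10 = IF(E10=0: E10=1 -> else branch F8) = 64
  F4 = IF(D4=0: D4=-6 -> else branch D10) = 64
  C8 = IF(E7=0: E7=-8 -> else branch F4) = 64
  H3 = IF(C8=0: C8=64 -> else branch D12) = 64
  B10 = 64 + 64 = 128
  B4 = IF(B10=0: B10=128 -> else branch H3) = 64
  A7 = MAX(64, -8) = 64
  C3 = MAX(64, 64) = 64
  E1 = MIN(64, -8) = -8
  H7 = MIN(-8, 64) = -8
  C6 = MAX(-8, -8) = -8
  H2 = MIN(64, -8) = -8
  D9 = -8 + 64 = 56

Propagation after the edit:
  D10: runs — E10 1->0; result 64 (same value as before).
  F4: checked — values it read are unchanged (D4 unchanged, D10 unchanged); reused cached 64 without running.
  C8: checked — values it read are unchanged (E7 unchanged, F4 unchanged); reused cached 64 without running.
  H3: checked — values it read are unchanged (C8 unchanged, D12 unchanged); reused cached 64 without running.
  B10: checked — values it read are unchanged (H3 unchanged, H3 unchanged); reused cached 128 without running.
  B4: checked — values it read are unchanged (B10 unchanged, H3 unchanged); reused cached 64 without running.
  A7: checked — values it read are unchanged (B4 unchanged, E9 unchanged); reused cached 64 without running.
  C3: checked — values it read are unchanged (C8 unchanged, A7 unchanged); reused cached 64 without running.
  E1: checked — values it read are unchanged (C3 unchanged, C9 unchanged); reused cached -8 without running.
  H7: checked — values it read are unchanged (E1 unchanged, D10 unchanged); reused cached -8 without running.
  C6: checked — values it read are unchanged (E4 unchanged, H7 unchanged); reused cached -8 without running.
  H2: checked — values it read are unchanged (H3 unchanged, C6 unchanged); reused cached -8 without running.
  D9: checked — values it read are unchanged (H2 unchanged, F4 unchanged); reused cached 56 without running.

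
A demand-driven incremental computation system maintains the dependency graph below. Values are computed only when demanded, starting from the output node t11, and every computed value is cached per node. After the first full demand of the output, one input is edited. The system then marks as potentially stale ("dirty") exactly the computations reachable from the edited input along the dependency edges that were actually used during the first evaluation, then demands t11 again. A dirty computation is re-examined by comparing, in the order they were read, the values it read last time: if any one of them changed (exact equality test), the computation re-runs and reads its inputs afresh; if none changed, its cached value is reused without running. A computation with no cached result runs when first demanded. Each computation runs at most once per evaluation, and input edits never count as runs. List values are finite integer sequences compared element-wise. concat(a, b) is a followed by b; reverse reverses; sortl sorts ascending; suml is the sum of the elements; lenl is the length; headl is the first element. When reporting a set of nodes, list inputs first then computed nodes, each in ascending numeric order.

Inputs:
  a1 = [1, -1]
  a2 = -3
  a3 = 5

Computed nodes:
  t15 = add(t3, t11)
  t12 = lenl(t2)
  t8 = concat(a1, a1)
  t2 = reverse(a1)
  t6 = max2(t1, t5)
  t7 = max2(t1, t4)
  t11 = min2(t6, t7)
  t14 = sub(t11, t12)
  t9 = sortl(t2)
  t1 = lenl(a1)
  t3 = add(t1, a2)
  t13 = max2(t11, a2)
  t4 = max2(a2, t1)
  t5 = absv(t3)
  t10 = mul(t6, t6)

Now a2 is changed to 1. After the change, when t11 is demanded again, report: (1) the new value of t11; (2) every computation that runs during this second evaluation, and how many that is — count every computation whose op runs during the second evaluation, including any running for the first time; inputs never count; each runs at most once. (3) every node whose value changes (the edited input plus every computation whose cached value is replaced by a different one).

New value of t11: 2.
Computations that run: t3, t4, t5, t6, t11 — 5 in total.
Values that change: a2, t3, t5, t6.
Key observation: the cutoff stops propagation at t7 — its inputs' values are unchanged, so it reuses its cache.

First evaluation (everything demanded from the output):
  t1 = lenl([1, -1]) = 2
  t3 = add(2, -3) = -1
  t4 = max2(-3, 2) = 2
  t5 = absv(-1) = 1
  t6 = max2(2, 1) = 2
  t7 = max2(2, 2) = 2
  t11 = min2(2, 2) = 2

Propagation after the edit:
  t3: runs — a2 -3->1; result 3.
  t4: runs — a2 -3->1; result 2 (same value as before).
  t5: runs — t3 -1->3; result 3.
  t6: runs — t5 1->3; result 3.
  t7: checked — values it read are unchanged (t1 unchanged, t4 unchanged); reused cached 2 without running.
  t11: runs — t6 2->3; result 2 (same value as before).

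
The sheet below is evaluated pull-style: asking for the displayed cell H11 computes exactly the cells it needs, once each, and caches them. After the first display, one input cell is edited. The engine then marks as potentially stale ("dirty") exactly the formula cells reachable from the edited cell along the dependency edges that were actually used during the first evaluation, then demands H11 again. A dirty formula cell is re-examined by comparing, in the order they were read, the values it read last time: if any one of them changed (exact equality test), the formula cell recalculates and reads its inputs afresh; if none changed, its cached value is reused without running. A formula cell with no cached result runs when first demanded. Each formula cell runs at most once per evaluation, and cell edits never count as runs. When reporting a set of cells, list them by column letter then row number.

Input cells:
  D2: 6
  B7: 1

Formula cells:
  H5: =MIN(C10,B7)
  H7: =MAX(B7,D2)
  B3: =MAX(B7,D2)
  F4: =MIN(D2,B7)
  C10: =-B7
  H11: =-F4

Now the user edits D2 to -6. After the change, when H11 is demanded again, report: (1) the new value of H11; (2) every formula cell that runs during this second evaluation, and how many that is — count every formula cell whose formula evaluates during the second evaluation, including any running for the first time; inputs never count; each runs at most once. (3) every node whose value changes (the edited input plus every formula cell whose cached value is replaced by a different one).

First demand of the output computes:
  F4 = MIN(6, 1) = 1
  H11 = -(1) = -1

After the edit, cleaning proceeds:
  F4: a read changed (D2 6->-6) — executes, giving -6.
  H11: a read changed (F4 1->-6) — executes, giving 6.

Demanding H11 again yields 6.
2 formula cells run: F4, H11.
The nodes whose values change: D2, F4, H11.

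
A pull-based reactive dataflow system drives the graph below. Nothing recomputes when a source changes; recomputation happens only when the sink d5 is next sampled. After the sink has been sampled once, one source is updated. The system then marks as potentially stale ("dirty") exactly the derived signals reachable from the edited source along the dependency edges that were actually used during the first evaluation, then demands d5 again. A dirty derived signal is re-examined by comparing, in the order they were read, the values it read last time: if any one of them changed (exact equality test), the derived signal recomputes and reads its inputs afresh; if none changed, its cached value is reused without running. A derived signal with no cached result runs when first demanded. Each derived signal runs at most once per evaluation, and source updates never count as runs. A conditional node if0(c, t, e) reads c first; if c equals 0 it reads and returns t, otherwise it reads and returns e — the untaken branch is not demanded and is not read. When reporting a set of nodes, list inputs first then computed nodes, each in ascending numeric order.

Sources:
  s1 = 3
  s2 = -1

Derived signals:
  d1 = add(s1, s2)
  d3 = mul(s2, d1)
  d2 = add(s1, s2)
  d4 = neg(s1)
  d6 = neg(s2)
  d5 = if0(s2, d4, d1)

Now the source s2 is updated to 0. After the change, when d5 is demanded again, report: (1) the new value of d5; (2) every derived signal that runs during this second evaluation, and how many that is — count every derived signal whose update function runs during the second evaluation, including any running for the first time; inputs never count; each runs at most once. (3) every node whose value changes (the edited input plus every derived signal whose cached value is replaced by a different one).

New value of d5: -3.
Derived signals that run: d4, d5 — 2 in total.
Values that change: s2, d5.
Key observation: a condition flipped, so demand moved to the other branch — d1 is never re-examined.

First evaluation (everything demanded from the output):
  d1 = add(3, -1) = 2
  d5 = if0(s2=-1 -> else branch d1) = 2

Propagation after the edit:
  d1: marked dirty but never re-examined — demand shifted away from it.
  d4: demanded for the first time — runs, produces -3.
  d5: runs — s2 -1->0; result -3.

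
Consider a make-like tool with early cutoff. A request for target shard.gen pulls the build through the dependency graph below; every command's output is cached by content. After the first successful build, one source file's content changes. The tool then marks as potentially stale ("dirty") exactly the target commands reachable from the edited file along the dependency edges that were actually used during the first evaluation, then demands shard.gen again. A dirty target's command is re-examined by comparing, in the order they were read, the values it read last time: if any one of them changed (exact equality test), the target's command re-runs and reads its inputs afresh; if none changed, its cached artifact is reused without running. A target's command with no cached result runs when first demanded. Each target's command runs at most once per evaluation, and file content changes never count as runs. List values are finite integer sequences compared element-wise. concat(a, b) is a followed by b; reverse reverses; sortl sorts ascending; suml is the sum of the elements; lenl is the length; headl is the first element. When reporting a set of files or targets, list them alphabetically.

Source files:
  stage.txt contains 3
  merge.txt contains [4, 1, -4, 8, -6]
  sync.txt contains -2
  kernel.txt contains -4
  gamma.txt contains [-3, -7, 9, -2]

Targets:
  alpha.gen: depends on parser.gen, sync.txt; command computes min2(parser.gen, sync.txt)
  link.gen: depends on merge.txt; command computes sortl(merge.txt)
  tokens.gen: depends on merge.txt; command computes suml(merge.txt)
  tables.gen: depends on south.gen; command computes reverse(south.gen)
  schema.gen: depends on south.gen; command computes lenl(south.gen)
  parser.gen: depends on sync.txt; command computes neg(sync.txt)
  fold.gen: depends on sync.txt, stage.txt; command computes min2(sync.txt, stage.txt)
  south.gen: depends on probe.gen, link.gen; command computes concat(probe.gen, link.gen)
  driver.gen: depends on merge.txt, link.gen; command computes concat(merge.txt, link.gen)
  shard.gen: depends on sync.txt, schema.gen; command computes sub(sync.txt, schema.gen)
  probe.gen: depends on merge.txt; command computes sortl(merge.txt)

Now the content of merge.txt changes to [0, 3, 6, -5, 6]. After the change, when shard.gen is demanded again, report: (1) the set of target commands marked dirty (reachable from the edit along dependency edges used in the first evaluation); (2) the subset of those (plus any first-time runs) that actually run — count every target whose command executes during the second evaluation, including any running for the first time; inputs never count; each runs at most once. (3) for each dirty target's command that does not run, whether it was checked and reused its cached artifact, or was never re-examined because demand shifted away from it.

The edit dirties: link.gen, probe.gen, schema.gen, shard.gen, south.gen.
4 target commands run: link.gen, probe.gen, schema.gen, south.gen.
Cache hits after checking: shard.gen.
Note the absorption at schema.gen: it re-runs yet its value is the same, leaving the output's value untouched.

First demand of the output computes:
  link.gen = sortl([4, 1, -4, 8, -6]) = [-6, -4, 1, 4, 8]
  probe.gen = sortl([4, 1, -4, 8, -6]) = [-6, -4, 1, 4, 8]
  south.gen = concat([-6, -4, 1, 4, 8], [-6, -4, 1, 4, 8]) = [-6, -4, 1, 4, 8, -6, -4, 1, 4, 8]
  schema.gen = lenl([-6, -4, 1, 4, 8, -6, -4, 1, 4, 8]) = 10
  shard.gen = sub(-2, 10) = -12

After the edit, cleaning proceeds:
  link.gen: a read changed (merge.txt [4, 1, -4, 8, -6]->[0, 3, 6, -5, 6]) — executes, giving [-5, 0, 3, 6, 6].
  probe.gen: a read changed (merge.txt [4, 1, -4, 8, -6]->[0, 3, 6, -5, 6]) — executes, giving [-5, 0, 3, 6, 6].
  south.gen: a read changed (probe.gen [-6, -4, 1, 4, 8]->[-5, 0, 3, 6, 6]; link.gen [-6, -4, 1, 4, 8]->[-5, 0, 3, 6, 6]) — executes, giving [-5, 0, 3, 6, 6, -5, 0, 3, 6, 6].
  schema.gen: a read changed (south.gen [-6, -4, 1, 4, 8, -6, -4, 1, 4, 8]->[-5, 0, 3, 6, 6, -5, 0, 3, 6, 6]) — executes, giving 10 — identical to its old value.
  shard.gen: dirty, but its reads are unchanged (sync.txt unchanged, schema.gen unchanged); cached -12 stands.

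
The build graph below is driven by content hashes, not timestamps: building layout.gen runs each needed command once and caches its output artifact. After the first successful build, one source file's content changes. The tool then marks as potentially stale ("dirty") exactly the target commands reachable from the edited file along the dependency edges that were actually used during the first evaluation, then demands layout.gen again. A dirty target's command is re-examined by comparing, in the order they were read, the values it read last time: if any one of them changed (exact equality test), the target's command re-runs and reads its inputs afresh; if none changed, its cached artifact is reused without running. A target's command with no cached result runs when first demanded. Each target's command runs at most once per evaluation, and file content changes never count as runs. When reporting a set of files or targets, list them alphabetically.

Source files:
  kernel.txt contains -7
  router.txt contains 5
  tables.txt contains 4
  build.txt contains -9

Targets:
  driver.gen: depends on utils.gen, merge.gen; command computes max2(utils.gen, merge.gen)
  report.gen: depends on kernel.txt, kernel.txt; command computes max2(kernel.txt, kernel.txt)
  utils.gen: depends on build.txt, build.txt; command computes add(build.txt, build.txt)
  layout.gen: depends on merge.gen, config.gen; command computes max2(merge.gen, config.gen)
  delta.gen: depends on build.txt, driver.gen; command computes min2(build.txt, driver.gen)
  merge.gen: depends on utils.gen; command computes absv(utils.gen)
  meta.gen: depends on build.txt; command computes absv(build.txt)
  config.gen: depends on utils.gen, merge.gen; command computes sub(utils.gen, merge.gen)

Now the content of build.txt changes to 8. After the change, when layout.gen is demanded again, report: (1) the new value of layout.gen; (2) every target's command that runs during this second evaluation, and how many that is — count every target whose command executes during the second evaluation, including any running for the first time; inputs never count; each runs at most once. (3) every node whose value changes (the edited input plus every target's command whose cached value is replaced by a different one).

Initial pass — values computed on the first demand:
  utils.gen = add(-9, -9) = -18
  merge.gen = absv(-18) = 18
  config.gen = sub(-18, 18) = -36
  layout.gen = max2(18, -36) = 18

Second demand — change propagation:
  utils.gen: re-runs because build.txt -9->8; build.txt -9->8; new result 16.
  merge.gen: re-runs because utils.gen -18->16; new result 16.
  config.gen: re-runs because utils.gen -18->16; merge.gen 18->16; new result 0.
  layout.gen: re-runs because merge.gen 18->16; config.gen -36->0; new result 16.

layout.gen now evaluates to 16.
Run set: config.gen, layout.gen, merge.gen, utils.gen (4 run).
Changed values: build.txt, config.gen, layout.gen, merge.gen, utils.gen.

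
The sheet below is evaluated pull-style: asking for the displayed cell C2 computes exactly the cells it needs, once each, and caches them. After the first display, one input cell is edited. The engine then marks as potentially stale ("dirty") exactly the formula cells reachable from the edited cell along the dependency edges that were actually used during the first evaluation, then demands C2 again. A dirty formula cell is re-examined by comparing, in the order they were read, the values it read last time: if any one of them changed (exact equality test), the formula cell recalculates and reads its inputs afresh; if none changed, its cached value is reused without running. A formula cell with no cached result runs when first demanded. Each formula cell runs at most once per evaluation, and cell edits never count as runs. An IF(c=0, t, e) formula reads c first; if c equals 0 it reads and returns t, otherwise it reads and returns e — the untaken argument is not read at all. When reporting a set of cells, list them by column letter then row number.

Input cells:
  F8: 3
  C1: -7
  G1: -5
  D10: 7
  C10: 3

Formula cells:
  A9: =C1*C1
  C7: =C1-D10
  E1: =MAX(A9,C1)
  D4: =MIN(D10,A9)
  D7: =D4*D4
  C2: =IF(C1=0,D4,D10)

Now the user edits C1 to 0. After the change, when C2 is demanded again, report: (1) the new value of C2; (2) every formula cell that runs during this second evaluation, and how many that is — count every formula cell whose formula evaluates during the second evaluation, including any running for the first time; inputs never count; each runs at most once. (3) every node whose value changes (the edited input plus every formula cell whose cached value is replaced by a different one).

Demanding C2 again yields 0.
3 formula cells run: A9, C2, D4.
The nodes whose values change: C1, C2.
Note the branch switch — A9, D4 had no cache and run now for the first time.

First demand of the output computes:
  C2 = IF(C1=0: C1=-7 -> else branch D10) = 7

After the edit, cleaning proceeds:
  A9: had never run; runs now, result 0.
  D4: had never run; runs now, result 0.
  C2: a read changed (C1 -7->0) — executes, giving 0.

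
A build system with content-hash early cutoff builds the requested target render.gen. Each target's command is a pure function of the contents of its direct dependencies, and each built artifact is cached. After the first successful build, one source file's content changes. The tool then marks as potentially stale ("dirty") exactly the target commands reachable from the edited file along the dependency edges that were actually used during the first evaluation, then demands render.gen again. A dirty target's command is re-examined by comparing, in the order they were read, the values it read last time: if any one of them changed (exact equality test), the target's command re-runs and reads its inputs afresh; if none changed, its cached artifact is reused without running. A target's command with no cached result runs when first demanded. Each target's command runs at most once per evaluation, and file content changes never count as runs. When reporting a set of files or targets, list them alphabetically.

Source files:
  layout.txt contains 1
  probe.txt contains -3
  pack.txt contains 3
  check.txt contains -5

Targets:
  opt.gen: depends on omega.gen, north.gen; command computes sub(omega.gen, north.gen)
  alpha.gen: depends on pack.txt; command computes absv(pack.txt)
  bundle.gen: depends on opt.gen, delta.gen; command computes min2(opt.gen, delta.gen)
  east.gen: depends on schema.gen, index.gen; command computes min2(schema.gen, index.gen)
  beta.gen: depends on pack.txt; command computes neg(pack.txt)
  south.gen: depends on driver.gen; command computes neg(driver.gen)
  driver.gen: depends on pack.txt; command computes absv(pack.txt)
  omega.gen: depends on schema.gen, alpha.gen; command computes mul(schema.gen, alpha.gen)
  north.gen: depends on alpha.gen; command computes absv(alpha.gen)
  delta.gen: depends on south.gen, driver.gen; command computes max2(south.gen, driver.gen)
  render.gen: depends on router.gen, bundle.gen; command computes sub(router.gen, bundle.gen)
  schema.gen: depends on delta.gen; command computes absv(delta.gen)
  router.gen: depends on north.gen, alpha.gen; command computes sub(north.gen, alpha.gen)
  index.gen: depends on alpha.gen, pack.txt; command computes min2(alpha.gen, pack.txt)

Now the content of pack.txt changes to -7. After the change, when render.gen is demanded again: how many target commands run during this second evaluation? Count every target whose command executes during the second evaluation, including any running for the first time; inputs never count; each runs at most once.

First evaluation (everything demanded from the output):
  alpha.gen = absv(3) = 3
  driver.gen = absv(3) = 3
  north.gen = absv(3) = 3
  router.gen = sub(3, 3) = 0
  south.gen = neg(3) = -3
  delta.gen = max2(-3, 3) = 3
  schema.gen = absv(3) = 3
  omega.gen = mul(3, 3) = 9
  opt.gen = sub(9, 3) = 6
  bundle.gen = min2(6, 3) = 3
  render.gen = sub(0, 3) = -3

Propagation after the edit:
  alpha.gen: runs — pack.txt 3->-7; result 7.
  driver.gen: runs — pack.txt 3->-7; result 7.
  north.gen: runs — alpha.gen 3->7; result 7.
  router.gen: runs — north.gen 3->7; alpha.gen 3->7; result 0 (same value as before).
  south.gen: runs — driver.gen 3->7; result -7.
  delta.gen: runs — south.gen -3->-7; driver.gen 3->7; result 7.
  schema.gen: runs — delta.gen 3->7; result 7.
  omega.gen: runs — schema.gen 3->7; alpha.gen 3->7; result 49.
  opt.gen: runs — omega.gen 9->49; north.gen 3->7; result 42.
  bundle.gen: runs — opt.gen 6->42; delta.gen 3->7; result 7.
  render.gen: runs — bundle.gen 3->7; result -7.

Target commands that run: alpha.gen, bundle.gen, delta.gen, driver.gen, north.gen, omega.gen, opt.gen, render.gen, router.gen, schema.gen, south.gen — 11 in total.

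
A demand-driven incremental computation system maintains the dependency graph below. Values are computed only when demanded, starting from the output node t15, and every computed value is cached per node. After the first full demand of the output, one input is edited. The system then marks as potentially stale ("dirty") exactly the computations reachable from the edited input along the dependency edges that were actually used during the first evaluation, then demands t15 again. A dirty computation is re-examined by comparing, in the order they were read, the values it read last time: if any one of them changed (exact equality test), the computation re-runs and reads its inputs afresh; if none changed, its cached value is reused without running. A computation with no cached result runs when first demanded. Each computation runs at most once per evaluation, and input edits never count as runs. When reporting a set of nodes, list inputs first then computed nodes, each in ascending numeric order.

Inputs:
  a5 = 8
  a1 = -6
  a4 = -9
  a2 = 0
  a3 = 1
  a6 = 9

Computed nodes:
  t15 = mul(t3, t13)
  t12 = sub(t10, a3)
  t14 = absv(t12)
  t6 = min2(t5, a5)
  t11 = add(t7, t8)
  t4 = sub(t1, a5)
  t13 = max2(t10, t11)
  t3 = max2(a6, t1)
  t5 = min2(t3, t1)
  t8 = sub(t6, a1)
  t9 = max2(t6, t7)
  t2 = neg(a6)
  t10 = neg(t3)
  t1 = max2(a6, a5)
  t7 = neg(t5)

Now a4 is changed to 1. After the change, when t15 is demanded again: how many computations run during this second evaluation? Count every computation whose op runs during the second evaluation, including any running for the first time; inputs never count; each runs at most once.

Computations that run: none — 0 in total.
Key observation: a4 is never demanded by the output, so the edit triggers no recomputation at all.

First evaluation (everything demanded from the output):
  t1 = max2(9, 8) = 9
  t3 = max2(9, 9) = 9
  t5 = min2(9, 9) = 9
  t6 = min2(9, 8) = 8
  t7 = neg(9) = -9
  t8 = sub(8, -6) = 14
  t10 = neg(9) = -9
  t11 = add(-9, 14) = 5
  t13 = max2(-9, 5) = 5
  t15 = mul(9, 5) = 45

Propagation after the edit:
  a4 feeds no computation that the output demands — nothing is marked dirty and nothing runs.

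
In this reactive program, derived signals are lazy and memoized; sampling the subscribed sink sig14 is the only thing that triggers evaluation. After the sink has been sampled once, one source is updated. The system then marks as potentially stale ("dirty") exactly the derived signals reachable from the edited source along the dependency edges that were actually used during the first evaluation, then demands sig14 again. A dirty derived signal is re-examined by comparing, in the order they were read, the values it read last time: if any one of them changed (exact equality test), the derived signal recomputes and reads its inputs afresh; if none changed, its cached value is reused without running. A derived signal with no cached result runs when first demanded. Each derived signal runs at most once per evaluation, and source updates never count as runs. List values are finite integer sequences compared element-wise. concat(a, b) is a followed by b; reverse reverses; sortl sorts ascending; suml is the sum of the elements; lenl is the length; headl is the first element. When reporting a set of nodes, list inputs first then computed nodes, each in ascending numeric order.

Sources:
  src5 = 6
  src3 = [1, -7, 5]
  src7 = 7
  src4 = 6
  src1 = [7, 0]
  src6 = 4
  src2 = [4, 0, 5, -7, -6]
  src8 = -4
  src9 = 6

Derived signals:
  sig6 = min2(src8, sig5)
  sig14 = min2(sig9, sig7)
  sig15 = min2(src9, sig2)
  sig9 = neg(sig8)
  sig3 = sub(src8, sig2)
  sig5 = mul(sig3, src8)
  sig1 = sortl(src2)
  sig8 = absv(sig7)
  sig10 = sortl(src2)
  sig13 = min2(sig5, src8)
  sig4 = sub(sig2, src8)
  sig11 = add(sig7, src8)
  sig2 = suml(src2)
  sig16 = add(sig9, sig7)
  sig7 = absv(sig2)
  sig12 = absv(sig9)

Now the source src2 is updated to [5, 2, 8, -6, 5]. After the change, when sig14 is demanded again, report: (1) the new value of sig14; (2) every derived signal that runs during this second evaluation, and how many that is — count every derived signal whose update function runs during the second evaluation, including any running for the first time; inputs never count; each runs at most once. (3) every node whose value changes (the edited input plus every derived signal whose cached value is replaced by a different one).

First demand of the output computes:
  sig2 = suml([4, 0, 5, -7, -6]) = -4
  sig7 = absv(-4) = 4
  sig8 = absv(4) = 4
  sig9 = neg(4) = -4
  sig14 = min2(-4, 4) = -4

After the edit, cleaning proceeds:
  sig2: a read changed (src2 [4, 0, 5, -7, -6]->[5, 2, 8, -6, 5]) — executes, giving 14.
  sig7: a read changed (sig2 -4->14) — executes, giving 14.
  sig8: a read changed (sig7 4->14) — executes, giving 14.
  sig9: a read changed (sig8 4->14) — executes, giving -14.
  sig14: a read changed (sig9 -4->-14; sig7 4->14) — executes, giving -14.

Demanding sig14 again yields -14.
5 derived signals run: sig2, sig7, sig8, sig9, sig14.
The nodes whose values change: src2, sig2, sig7, sig8, sig9, sig14.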